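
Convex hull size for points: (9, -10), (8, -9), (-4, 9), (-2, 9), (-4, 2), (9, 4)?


Convex hull vertices (CCW): (-4, 2), (9, -10), (9, 4), (-2, 9), (-4, 9)
Count = 5

5


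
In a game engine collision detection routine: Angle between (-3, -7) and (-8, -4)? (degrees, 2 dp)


u.v = 52, |u| = sqrt(58) = 7.6158, |v| = sqrt(80) = 8.9443
cos(theta) = u.v/(|u||v|) = 52/sqrt(4640) = 0.763386
theta = acos(0.763386) = 40.24 degrees

40.24 degrees


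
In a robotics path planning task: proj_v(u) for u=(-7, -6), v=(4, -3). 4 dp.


u.v = -10, |v| = sqrt(25) = 5
Scalar projection = u.v / |v| = -10 / sqrt(25) = -2

-2


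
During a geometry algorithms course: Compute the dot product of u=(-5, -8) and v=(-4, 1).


u . v = u_x*v_x + u_y*v_y = (-5)*(-4) + (-8)*1
= 20 + (-8) = 12

12


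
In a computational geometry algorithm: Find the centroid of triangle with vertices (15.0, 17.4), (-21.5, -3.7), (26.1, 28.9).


Centroid = ((x_A+x_B+x_C)/3, (y_A+y_B+y_C)/3)
= ((15+(-21.5)+26.1)/3, (17.4+(-3.7)+28.9)/3)
= (6.5333, 14.2)

(6.5333, 14.2)


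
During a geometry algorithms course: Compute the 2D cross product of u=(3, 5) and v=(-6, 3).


u x v = u_x*v_y - u_y*v_x = 3*3 - 5*(-6)
= 9 - (-30) = 39

39


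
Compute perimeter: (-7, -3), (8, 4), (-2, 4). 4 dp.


Sides: (-7, -3)->(8, 4): sqrt(274) = 16.552945, (8, 4)->(-2, 4): sqrt(100) = 10, (-2, 4)->(-7, -3): sqrt(74) = 8.602325
Sum = 35.15527
Perimeter = 35.1553

35.1553


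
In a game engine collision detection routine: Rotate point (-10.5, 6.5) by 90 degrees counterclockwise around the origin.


90° CCW: (x,y) -> (-y, x)
(-10.5,6.5) -> (-6.5, -10.5)

(-6.5, -10.5)


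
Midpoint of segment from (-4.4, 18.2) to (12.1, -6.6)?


M = (((-4.4)+12.1)/2, (18.2+(-6.6))/2)
= (3.85, 5.8)

(3.85, 5.8)


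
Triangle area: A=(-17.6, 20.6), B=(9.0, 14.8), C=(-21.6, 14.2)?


Area = |x_A(y_B-y_C) + x_B(y_C-y_A) + x_C(y_A-y_B)|/2
= |(-10.56) + (-57.6) + (-125.28)|/2
= 193.44/2 = 96.72

96.72


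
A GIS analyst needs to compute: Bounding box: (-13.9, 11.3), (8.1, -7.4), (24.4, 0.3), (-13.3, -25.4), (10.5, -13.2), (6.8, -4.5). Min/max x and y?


x range: [-13.9, 24.4]
y range: [-25.4, 11.3]
Bounding box: (-13.9,-25.4) to (24.4,11.3)

(-13.9,-25.4) to (24.4,11.3)


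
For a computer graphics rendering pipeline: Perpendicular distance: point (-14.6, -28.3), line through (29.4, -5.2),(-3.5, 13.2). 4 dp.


|cross product| = 1569.59
|line direction| = sqrt(1420.97) = 37.6958
Distance = 1569.59/sqrt(1420.97) = 41.6384

41.6384


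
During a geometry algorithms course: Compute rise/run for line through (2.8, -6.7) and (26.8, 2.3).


slope = (y2-y1)/(x2-x1) = (2.3-(-6.7))/(26.8-2.8) = 9/24 = 0.375

0.375


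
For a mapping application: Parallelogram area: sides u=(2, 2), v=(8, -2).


|u x v| = |2*(-2) - 2*8|
= |(-4) - 16| = 20

20


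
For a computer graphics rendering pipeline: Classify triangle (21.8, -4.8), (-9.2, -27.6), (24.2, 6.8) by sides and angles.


Side lengths squared: AB^2=1480.84, BC^2=2298.92, CA^2=140.32
Sorted: [140.32, 1480.84, 2298.92]
By sides: Scalene, By angles: Obtuse

Scalene, Obtuse


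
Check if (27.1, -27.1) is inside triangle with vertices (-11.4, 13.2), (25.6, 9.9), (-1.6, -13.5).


Cross products: AB x AP = -1364.05, BC x BP = 1041.5, CA x CP = -633.01
All same sign? no

No, outside


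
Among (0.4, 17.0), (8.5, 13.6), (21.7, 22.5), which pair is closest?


d(P0,P1) = 8.7846, d(P0,P2) = 21.9986, d(P1,P2) = 15.9201
Closest: P0 and P1

Closest pair: (0.4, 17.0) and (8.5, 13.6), distance = 8.7846


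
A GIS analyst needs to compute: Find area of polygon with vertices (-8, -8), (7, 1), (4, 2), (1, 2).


Shoelace sum: ((-8)*1 - 7*(-8)) + (7*2 - 4*1) + (4*2 - 1*2) + (1*(-8) - (-8)*2)
= 72
Area = |72|/2 = 36

36


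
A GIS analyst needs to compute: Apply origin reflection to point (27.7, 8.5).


Reflection over origin: (x,y) -> (-x,-y)
(27.7, 8.5) -> (-27.7, -8.5)

(-27.7, -8.5)


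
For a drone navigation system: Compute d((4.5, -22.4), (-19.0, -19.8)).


dx=-23.5, dy=2.6
d^2 = (-23.5)^2 + 2.6^2 = 559.01
d = sqrt(559.01) = 23.6434

23.6434


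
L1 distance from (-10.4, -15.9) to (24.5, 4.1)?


|(-10.4)-24.5| + |(-15.9)-4.1| = 34.9 + 20 = 54.9

54.9


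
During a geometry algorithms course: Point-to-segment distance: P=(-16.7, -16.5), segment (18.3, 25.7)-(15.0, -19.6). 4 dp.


Project P onto AB: t = 0.9826 (clamped to [0,1])
Closest point on segment: (15.0573, -18.8134)
Distance: 31.8415

31.8415


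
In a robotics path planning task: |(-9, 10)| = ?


|u| = sqrt((-9)^2 + 10^2) = sqrt(181) = 13.4536

13.4536


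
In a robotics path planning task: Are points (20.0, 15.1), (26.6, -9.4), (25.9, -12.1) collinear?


Cross product: (26.6-20)*((-12.1)-15.1) - ((-9.4)-15.1)*(25.9-20)
= -34.97

No, not collinear


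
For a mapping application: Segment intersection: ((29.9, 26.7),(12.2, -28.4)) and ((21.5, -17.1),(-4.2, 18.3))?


Cross products: d1=-1423.02, d2=619.63, d3=312.42, d4=-1730.23
d1*d2 < 0 and d3*d4 < 0? yes

Yes, they intersect


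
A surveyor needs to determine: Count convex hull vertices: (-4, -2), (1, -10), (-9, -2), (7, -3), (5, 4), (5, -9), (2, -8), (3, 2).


Convex hull vertices (CCW): (-9, -2), (1, -10), (5, -9), (7, -3), (5, 4)
Count = 5

5


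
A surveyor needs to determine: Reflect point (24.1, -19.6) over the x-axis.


Reflection over x-axis: (x,y) -> (x,-y)
(24.1, -19.6) -> (24.1, 19.6)

(24.1, 19.6)


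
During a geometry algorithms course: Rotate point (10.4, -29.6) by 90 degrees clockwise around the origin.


90° CW: (x,y) -> (y, -x)
(10.4,-29.6) -> (-29.6, -10.4)

(-29.6, -10.4)


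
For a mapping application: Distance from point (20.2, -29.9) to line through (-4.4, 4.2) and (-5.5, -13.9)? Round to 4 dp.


|cross product| = 482.77
|line direction| = sqrt(328.82) = 18.1334
Distance = 482.77/sqrt(328.82) = 26.6233

26.6233


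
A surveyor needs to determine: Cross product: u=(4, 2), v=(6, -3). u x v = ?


u x v = u_x*v_y - u_y*v_x = 4*(-3) - 2*6
= (-12) - 12 = -24

-24


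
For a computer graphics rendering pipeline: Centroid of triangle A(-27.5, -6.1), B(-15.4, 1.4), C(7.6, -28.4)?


Centroid = ((x_A+x_B+x_C)/3, (y_A+y_B+y_C)/3)
= (((-27.5)+(-15.4)+7.6)/3, ((-6.1)+1.4+(-28.4))/3)
= (-11.7667, -11.0333)

(-11.7667, -11.0333)


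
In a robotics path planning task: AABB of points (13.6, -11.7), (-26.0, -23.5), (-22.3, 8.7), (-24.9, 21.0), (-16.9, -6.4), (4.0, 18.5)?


x range: [-26, 13.6]
y range: [-23.5, 21]
Bounding box: (-26,-23.5) to (13.6,21)

(-26,-23.5) to (13.6,21)


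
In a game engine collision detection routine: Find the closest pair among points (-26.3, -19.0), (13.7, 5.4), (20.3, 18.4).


d(P0,P1) = 46.8547, d(P0,P2) = 59.7522, d(P1,P2) = 14.5794
Closest: P1 and P2

Closest pair: (13.7, 5.4) and (20.3, 18.4), distance = 14.5794


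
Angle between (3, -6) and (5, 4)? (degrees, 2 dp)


u.v = -9, |u| = sqrt(45) = 6.7082, |v| = sqrt(41) = 6.4031
cos(theta) = u.v/(|u||v|) = -9/sqrt(1845) = -0.209529
theta = acos(-0.209529) = 102.09 degrees

102.09 degrees


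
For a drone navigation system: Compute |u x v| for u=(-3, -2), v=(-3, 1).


|u x v| = |(-3)*1 - (-2)*(-3)|
= |(-3) - 6| = 9

9


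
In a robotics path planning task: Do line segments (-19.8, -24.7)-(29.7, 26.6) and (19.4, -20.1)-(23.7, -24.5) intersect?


Cross products: d1=-192.26, d2=246.13, d3=-1783.26, d4=-2221.65
d1*d2 < 0 and d3*d4 < 0? no

No, they don't intersect


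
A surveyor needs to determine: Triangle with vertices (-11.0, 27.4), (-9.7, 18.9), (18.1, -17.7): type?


Side lengths squared: AB^2=73.94, BC^2=2112.4, CA^2=2880.82
Sorted: [73.94, 2112.4, 2880.82]
By sides: Scalene, By angles: Obtuse

Scalene, Obtuse


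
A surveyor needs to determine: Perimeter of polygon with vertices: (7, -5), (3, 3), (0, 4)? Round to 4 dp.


Sides: (7, -5)->(3, 3): sqrt(80) = 8.944272, (3, 3)->(0, 4): sqrt(10) = 3.162278, (0, 4)->(7, -5): sqrt(130) = 11.401754
Sum = 23.508304
Perimeter = 23.5083

23.5083


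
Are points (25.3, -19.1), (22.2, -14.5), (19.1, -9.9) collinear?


Cross product: (22.2-25.3)*((-9.9)-(-19.1)) - ((-14.5)-(-19.1))*(19.1-25.3)
= 0

Yes, collinear


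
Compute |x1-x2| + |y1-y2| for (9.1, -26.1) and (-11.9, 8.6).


|9.1-(-11.9)| + |(-26.1)-8.6| = 21 + 34.7 = 55.7

55.7


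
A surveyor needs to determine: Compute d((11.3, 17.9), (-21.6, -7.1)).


dx=-32.9, dy=-25
d^2 = (-32.9)^2 + (-25)^2 = 1707.41
d = sqrt(1707.41) = 41.3208

41.3208


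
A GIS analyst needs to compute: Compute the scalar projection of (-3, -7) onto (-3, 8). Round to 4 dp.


u.v = -47, |v| = sqrt(73) = 8.544
Scalar projection = u.v / |v| = -47 / sqrt(73) = -5.5009

-5.5009


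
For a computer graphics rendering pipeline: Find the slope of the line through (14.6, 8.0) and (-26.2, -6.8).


slope = (y2-y1)/(x2-x1) = ((-6.8)-8)/((-26.2)-14.6) = (-14.8)/(-40.8) = 0.3627

0.3627


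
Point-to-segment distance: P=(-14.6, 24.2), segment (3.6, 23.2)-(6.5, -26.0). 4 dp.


Project P onto AB: t = 0 (clamped to [0,1])
Closest point on segment: (3.6, 23.2)
Distance: 18.2275

18.2275


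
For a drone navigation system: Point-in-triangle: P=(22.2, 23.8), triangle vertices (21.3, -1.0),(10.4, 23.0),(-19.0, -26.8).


Cross products: AB x AP = -291.92, BC x BP = 564.12, CA x CP = 976.22
All same sign? no

No, outside


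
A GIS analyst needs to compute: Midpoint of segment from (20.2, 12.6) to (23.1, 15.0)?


M = ((20.2+23.1)/2, (12.6+15)/2)
= (21.65, 13.8)

(21.65, 13.8)


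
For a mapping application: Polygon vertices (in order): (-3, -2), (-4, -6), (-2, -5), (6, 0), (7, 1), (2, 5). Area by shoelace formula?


Shoelace sum: ((-3)*(-6) - (-4)*(-2)) + ((-4)*(-5) - (-2)*(-6)) + ((-2)*0 - 6*(-5)) + (6*1 - 7*0) + (7*5 - 2*1) + (2*(-2) - (-3)*5)
= 98
Area = |98|/2 = 49

49


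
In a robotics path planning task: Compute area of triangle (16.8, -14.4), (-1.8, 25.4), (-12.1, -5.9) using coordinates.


Area = |x_A(y_B-y_C) + x_B(y_C-y_A) + x_C(y_A-y_B)|/2
= |525.84 + (-15.3) + 481.58|/2
= 992.12/2 = 496.06

496.06


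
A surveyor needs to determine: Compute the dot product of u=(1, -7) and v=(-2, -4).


u . v = u_x*v_x + u_y*v_y = 1*(-2) + (-7)*(-4)
= (-2) + 28 = 26

26


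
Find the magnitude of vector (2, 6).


|u| = sqrt(2^2 + 6^2) = sqrt(40) = 6.3246

6.3246


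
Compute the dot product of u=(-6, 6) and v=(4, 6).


u . v = u_x*v_x + u_y*v_y = (-6)*4 + 6*6
= (-24) + 36 = 12

12


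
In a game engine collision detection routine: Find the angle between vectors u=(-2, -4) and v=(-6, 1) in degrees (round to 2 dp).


u.v = 8, |u| = sqrt(20) = 4.4721, |v| = sqrt(37) = 6.0828
cos(theta) = u.v/(|u||v|) = 8/sqrt(740) = 0.294086
theta = acos(0.294086) = 72.9 degrees

72.9 degrees


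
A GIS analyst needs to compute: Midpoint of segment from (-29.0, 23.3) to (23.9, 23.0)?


M = (((-29)+23.9)/2, (23.3+23)/2)
= (-2.55, 23.15)

(-2.55, 23.15)


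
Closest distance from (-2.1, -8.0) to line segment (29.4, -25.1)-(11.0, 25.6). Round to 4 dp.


Project P onto AB: t = 0.4973 (clamped to [0,1])
Closest point on segment: (20.2503, 0.1114)
Distance: 23.7767

23.7767


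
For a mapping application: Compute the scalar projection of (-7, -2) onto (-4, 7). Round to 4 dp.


u.v = 14, |v| = sqrt(65) = 8.0623
Scalar projection = u.v / |v| = 14 / sqrt(65) = 1.7365

1.7365


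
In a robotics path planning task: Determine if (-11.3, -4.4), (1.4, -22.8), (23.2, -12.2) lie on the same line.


Cross product: (1.4-(-11.3))*((-12.2)-(-4.4)) - ((-22.8)-(-4.4))*(23.2-(-11.3))
= 535.74

No, not collinear


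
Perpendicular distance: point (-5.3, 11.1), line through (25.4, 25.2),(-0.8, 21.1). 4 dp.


|cross product| = 243.55
|line direction| = sqrt(703.25) = 26.5189
Distance = 243.55/sqrt(703.25) = 9.184

9.184


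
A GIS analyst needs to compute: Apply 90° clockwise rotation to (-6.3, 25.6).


90° CW: (x,y) -> (y, -x)
(-6.3,25.6) -> (25.6, 6.3)

(25.6, 6.3)


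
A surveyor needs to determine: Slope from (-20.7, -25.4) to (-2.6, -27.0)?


slope = (y2-y1)/(x2-x1) = ((-27)-(-25.4))/((-2.6)-(-20.7)) = (-1.6)/18.1 = -0.0884

-0.0884


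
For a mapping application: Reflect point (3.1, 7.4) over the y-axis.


Reflection over y-axis: (x,y) -> (-x,y)
(3.1, 7.4) -> (-3.1, 7.4)

(-3.1, 7.4)


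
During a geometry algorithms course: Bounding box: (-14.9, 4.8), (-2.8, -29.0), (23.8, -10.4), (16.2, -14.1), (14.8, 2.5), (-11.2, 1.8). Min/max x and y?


x range: [-14.9, 23.8]
y range: [-29, 4.8]
Bounding box: (-14.9,-29) to (23.8,4.8)

(-14.9,-29) to (23.8,4.8)


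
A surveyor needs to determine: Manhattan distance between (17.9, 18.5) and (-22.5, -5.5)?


|17.9-(-22.5)| + |18.5-(-5.5)| = 40.4 + 24 = 64.4

64.4


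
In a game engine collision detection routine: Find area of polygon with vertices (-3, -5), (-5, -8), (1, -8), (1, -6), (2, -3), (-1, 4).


Shoelace sum: ((-3)*(-8) - (-5)*(-5)) + ((-5)*(-8) - 1*(-8)) + (1*(-6) - 1*(-8)) + (1*(-3) - 2*(-6)) + (2*4 - (-1)*(-3)) + ((-1)*(-5) - (-3)*4)
= 80
Area = |80|/2 = 40

40


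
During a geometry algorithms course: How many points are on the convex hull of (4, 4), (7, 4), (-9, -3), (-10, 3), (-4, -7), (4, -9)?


Convex hull vertices (CCW): (-10, 3), (-9, -3), (-4, -7), (4, -9), (7, 4), (4, 4)
Count = 6

6


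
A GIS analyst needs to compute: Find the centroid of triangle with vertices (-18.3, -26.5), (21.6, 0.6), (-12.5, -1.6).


Centroid = ((x_A+x_B+x_C)/3, (y_A+y_B+y_C)/3)
= (((-18.3)+21.6+(-12.5))/3, ((-26.5)+0.6+(-1.6))/3)
= (-3.0667, -9.1667)

(-3.0667, -9.1667)


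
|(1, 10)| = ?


|u| = sqrt(1^2 + 10^2) = sqrt(101) = 10.0499

10.0499


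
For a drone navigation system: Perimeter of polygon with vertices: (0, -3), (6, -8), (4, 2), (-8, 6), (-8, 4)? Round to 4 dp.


Sides: (0, -3)->(6, -8): sqrt(61) = 7.81025, (6, -8)->(4, 2): sqrt(104) = 10.198039, (4, 2)->(-8, 6): sqrt(160) = 12.649111, (-8, 6)->(-8, 4): sqrt(4) = 2, (-8, 4)->(0, -3): sqrt(113) = 10.630146
Sum = 43.287546
Perimeter = 43.2875

43.2875


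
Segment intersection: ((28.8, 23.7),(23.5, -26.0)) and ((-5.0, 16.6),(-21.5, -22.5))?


Cross products: d1=1204.43, d2=1817.25, d3=-1642.23, d4=-2255.05
d1*d2 < 0 and d3*d4 < 0? no

No, they don't intersect


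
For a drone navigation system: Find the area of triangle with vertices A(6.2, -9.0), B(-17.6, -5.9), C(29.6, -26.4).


Area = |x_A(y_B-y_C) + x_B(y_C-y_A) + x_C(y_A-y_B)|/2
= |127.1 + 306.24 + (-91.76)|/2
= 341.58/2 = 170.79

170.79


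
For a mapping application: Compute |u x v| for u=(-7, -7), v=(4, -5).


|u x v| = |(-7)*(-5) - (-7)*4|
= |35 - (-28)| = 63

63


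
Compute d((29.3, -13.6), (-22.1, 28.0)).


dx=-51.4, dy=41.6
d^2 = (-51.4)^2 + 41.6^2 = 4372.52
d = sqrt(4372.52) = 66.125

66.125


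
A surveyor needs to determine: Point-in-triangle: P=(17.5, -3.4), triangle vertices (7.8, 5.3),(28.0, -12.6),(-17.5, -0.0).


Cross products: AB x AP = -2.11, BC x BP = -286.3, CA x CP = -271.52
All same sign? yes

Yes, inside


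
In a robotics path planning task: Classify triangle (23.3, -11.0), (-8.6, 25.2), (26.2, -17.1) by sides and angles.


Side lengths squared: AB^2=2328.05, BC^2=3000.33, CA^2=45.62
Sorted: [45.62, 2328.05, 3000.33]
By sides: Scalene, By angles: Obtuse

Scalene, Obtuse


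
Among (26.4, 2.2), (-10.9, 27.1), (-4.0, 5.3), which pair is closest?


d(P0,P1) = 44.8475, d(P0,P2) = 30.5577, d(P1,P2) = 22.8659
Closest: P1 and P2

Closest pair: (-10.9, 27.1) and (-4.0, 5.3), distance = 22.8659


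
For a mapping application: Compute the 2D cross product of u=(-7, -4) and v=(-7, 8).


u x v = u_x*v_y - u_y*v_x = (-7)*8 - (-4)*(-7)
= (-56) - 28 = -84

-84


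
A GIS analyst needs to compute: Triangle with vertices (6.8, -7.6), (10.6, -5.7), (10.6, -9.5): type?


Side lengths squared: AB^2=18.05, BC^2=14.44, CA^2=18.05
Sorted: [14.44, 18.05, 18.05]
By sides: Isosceles, By angles: Acute

Isosceles, Acute


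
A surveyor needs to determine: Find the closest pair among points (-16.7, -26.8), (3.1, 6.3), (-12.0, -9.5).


d(P0,P1) = 38.5701, d(P0,P2) = 17.9271, d(P1,P2) = 21.8552
Closest: P0 and P2

Closest pair: (-16.7, -26.8) and (-12.0, -9.5), distance = 17.9271


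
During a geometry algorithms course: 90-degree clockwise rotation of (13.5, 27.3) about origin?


90° CW: (x,y) -> (y, -x)
(13.5,27.3) -> (27.3, -13.5)

(27.3, -13.5)


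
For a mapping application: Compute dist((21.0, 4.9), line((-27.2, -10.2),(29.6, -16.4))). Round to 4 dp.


|cross product| = 1156.52
|line direction| = sqrt(3264.68) = 57.1374
Distance = 1156.52/sqrt(3264.68) = 20.241

20.241


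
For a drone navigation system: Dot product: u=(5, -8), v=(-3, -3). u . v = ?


u . v = u_x*v_x + u_y*v_y = 5*(-3) + (-8)*(-3)
= (-15) + 24 = 9

9


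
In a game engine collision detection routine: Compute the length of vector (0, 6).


|u| = sqrt(0^2 + 6^2) = sqrt(36) = 6

6


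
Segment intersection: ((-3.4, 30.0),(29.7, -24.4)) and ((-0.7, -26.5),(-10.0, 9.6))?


Cross products: d1=-427.98, d2=-1116.97, d3=-1723.27, d4=-1034.28
d1*d2 < 0 and d3*d4 < 0? no

No, they don't intersect


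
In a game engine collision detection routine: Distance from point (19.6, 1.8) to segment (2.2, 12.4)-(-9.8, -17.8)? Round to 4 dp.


Project P onto AB: t = 0.1054 (clamped to [0,1])
Closest point on segment: (0.935, 9.2165)
Distance: 20.0845

20.0845


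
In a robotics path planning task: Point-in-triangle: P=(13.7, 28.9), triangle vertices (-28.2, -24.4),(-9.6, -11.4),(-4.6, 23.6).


Cross products: AB x AP = 446.68, BC x BP = -614, CA x CP = 753.32
All same sign? no

No, outside


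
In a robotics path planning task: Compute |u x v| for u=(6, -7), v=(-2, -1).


|u x v| = |6*(-1) - (-7)*(-2)|
= |(-6) - 14| = 20

20


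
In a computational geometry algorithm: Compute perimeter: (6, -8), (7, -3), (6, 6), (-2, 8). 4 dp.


Sides: (6, -8)->(7, -3): sqrt(26) = 5.09902, (7, -3)->(6, 6): sqrt(82) = 9.055385, (6, 6)->(-2, 8): sqrt(68) = 8.246211, (-2, 8)->(6, -8): sqrt(320) = 17.888544
Sum = 40.28916
Perimeter = 40.2892

40.2892


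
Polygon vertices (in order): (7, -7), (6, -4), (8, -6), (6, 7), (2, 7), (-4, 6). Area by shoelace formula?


Shoelace sum: (7*(-4) - 6*(-7)) + (6*(-6) - 8*(-4)) + (8*7 - 6*(-6)) + (6*7 - 2*7) + (2*6 - (-4)*7) + ((-4)*(-7) - 7*6)
= 156
Area = |156|/2 = 78

78


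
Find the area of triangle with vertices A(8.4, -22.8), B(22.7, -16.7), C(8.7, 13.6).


Area = |x_A(y_B-y_C) + x_B(y_C-y_A) + x_C(y_A-y_B)|/2
= |(-254.52) + 826.28 + (-53.07)|/2
= 518.69/2 = 259.345

259.345


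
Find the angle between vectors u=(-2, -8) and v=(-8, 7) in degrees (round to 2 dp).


u.v = -40, |u| = sqrt(68) = 8.2462, |v| = sqrt(113) = 10.6301
cos(theta) = u.v/(|u||v|) = -40/sqrt(7684) = -0.456317
theta = acos(-0.456317) = 117.15 degrees

117.15 degrees


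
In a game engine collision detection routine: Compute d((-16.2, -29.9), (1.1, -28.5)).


dx=17.3, dy=1.4
d^2 = 17.3^2 + 1.4^2 = 301.25
d = sqrt(301.25) = 17.3566

17.3566


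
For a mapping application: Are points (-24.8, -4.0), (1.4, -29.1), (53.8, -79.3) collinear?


Cross product: (1.4-(-24.8))*((-79.3)-(-4)) - ((-29.1)-(-4))*(53.8-(-24.8))
= 0

Yes, collinear


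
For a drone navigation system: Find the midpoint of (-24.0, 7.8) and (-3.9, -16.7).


M = (((-24)+(-3.9))/2, (7.8+(-16.7))/2)
= (-13.95, -4.45)

(-13.95, -4.45)


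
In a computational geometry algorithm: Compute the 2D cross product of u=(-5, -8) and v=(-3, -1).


u x v = u_x*v_y - u_y*v_x = (-5)*(-1) - (-8)*(-3)
= 5 - 24 = -19

-19


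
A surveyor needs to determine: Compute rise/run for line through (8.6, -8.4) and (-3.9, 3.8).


slope = (y2-y1)/(x2-x1) = (3.8-(-8.4))/((-3.9)-8.6) = 12.2/(-12.5) = -0.976

-0.976


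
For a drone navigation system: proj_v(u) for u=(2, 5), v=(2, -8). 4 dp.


u.v = -36, |v| = sqrt(68) = 8.2462
Scalar projection = u.v / |v| = -36 / sqrt(68) = -4.3656

-4.3656


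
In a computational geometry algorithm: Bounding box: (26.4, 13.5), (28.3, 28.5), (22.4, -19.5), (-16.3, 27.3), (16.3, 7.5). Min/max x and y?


x range: [-16.3, 28.3]
y range: [-19.5, 28.5]
Bounding box: (-16.3,-19.5) to (28.3,28.5)

(-16.3,-19.5) to (28.3,28.5)


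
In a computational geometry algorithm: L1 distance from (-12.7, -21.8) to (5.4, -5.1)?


|(-12.7)-5.4| + |(-21.8)-(-5.1)| = 18.1 + 16.7 = 34.8

34.8


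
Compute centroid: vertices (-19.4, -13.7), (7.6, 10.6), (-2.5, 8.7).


Centroid = ((x_A+x_B+x_C)/3, (y_A+y_B+y_C)/3)
= (((-19.4)+7.6+(-2.5))/3, ((-13.7)+10.6+8.7)/3)
= (-4.7667, 1.8667)

(-4.7667, 1.8667)


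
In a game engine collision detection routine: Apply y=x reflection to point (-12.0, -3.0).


Reflection over y=x: (x,y) -> (y,x)
(-12, -3) -> (-3, -12)

(-3, -12)


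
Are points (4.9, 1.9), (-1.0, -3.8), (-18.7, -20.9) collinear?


Cross product: ((-1)-4.9)*((-20.9)-1.9) - ((-3.8)-1.9)*((-18.7)-4.9)
= 0

Yes, collinear


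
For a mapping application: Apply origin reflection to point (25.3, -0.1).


Reflection over origin: (x,y) -> (-x,-y)
(25.3, -0.1) -> (-25.3, 0.1)

(-25.3, 0.1)


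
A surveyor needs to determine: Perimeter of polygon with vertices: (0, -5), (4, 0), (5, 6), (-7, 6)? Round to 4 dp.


Sides: (0, -5)->(4, 0): sqrt(41) = 6.403124, (4, 0)->(5, 6): sqrt(37) = 6.082763, (5, 6)->(-7, 6): sqrt(144) = 12, (-7, 6)->(0, -5): sqrt(170) = 13.038405
Sum = 37.524292
Perimeter = 37.5243

37.5243


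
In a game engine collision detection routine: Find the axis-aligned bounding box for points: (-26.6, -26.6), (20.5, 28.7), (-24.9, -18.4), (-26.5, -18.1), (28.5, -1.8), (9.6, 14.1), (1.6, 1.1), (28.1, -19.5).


x range: [-26.6, 28.5]
y range: [-26.6, 28.7]
Bounding box: (-26.6,-26.6) to (28.5,28.7)

(-26.6,-26.6) to (28.5,28.7)


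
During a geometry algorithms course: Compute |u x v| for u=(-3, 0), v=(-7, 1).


|u x v| = |(-3)*1 - 0*(-7)|
= |(-3) - 0| = 3

3


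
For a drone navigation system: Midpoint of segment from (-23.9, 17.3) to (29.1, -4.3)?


M = (((-23.9)+29.1)/2, (17.3+(-4.3))/2)
= (2.6, 6.5)

(2.6, 6.5)


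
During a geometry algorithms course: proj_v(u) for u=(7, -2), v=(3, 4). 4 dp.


u.v = 13, |v| = sqrt(25) = 5
Scalar projection = u.v / |v| = 13 / sqrt(25) = 2.6

2.6


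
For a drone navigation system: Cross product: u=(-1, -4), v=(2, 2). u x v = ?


u x v = u_x*v_y - u_y*v_x = (-1)*2 - (-4)*2
= (-2) - (-8) = 6

6


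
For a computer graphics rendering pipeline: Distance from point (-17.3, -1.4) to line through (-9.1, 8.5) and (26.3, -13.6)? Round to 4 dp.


|cross product| = 531.68
|line direction| = sqrt(1741.57) = 41.7321
Distance = 531.68/sqrt(1741.57) = 12.7403

12.7403


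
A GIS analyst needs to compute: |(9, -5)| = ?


|u| = sqrt(9^2 + (-5)^2) = sqrt(106) = 10.2956

10.2956


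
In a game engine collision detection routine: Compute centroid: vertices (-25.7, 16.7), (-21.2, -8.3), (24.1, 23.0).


Centroid = ((x_A+x_B+x_C)/3, (y_A+y_B+y_C)/3)
= (((-25.7)+(-21.2)+24.1)/3, (16.7+(-8.3)+23)/3)
= (-7.6, 10.4667)

(-7.6, 10.4667)


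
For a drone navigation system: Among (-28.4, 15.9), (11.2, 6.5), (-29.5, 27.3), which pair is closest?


d(P0,P1) = 40.7004, d(P0,P2) = 11.4529, d(P1,P2) = 45.707
Closest: P0 and P2

Closest pair: (-28.4, 15.9) and (-29.5, 27.3), distance = 11.4529


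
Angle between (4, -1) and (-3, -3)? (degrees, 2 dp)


u.v = -9, |u| = sqrt(17) = 4.1231, |v| = sqrt(18) = 4.2426
cos(theta) = u.v/(|u||v|) = -9/sqrt(306) = -0.514496
theta = acos(-0.514496) = 120.96 degrees

120.96 degrees


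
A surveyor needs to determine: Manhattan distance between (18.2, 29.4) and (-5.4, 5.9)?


|18.2-(-5.4)| + |29.4-5.9| = 23.6 + 23.5 = 47.1

47.1


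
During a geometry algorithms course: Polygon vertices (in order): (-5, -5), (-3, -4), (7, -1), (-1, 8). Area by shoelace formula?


Shoelace sum: ((-5)*(-4) - (-3)*(-5)) + ((-3)*(-1) - 7*(-4)) + (7*8 - (-1)*(-1)) + ((-1)*(-5) - (-5)*8)
= 136
Area = |136|/2 = 68

68


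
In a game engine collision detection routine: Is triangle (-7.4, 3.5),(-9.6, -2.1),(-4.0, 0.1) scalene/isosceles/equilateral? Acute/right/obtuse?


Side lengths squared: AB^2=36.2, BC^2=36.2, CA^2=23.12
Sorted: [23.12, 36.2, 36.2]
By sides: Isosceles, By angles: Acute

Isosceles, Acute


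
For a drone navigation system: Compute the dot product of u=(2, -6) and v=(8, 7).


u . v = u_x*v_x + u_y*v_y = 2*8 + (-6)*7
= 16 + (-42) = -26

-26


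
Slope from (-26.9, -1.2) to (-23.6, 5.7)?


slope = (y2-y1)/(x2-x1) = (5.7-(-1.2))/((-23.6)-(-26.9)) = 6.9/3.3 = 2.0909

2.0909


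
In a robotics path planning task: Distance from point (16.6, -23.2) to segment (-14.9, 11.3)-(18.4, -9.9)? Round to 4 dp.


Project P onto AB: t = 1 (clamped to [0,1])
Closest point on segment: (18.4, -9.9)
Distance: 13.4213

13.4213


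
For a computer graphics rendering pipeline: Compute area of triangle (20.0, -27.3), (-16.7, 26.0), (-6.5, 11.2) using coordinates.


Area = |x_A(y_B-y_C) + x_B(y_C-y_A) + x_C(y_A-y_B)|/2
= |296 + (-642.95) + 346.45|/2
= 0.5/2 = 0.25

0.25


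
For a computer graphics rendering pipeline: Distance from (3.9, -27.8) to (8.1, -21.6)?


dx=4.2, dy=6.2
d^2 = 4.2^2 + 6.2^2 = 56.08
d = sqrt(56.08) = 7.4887

7.4887


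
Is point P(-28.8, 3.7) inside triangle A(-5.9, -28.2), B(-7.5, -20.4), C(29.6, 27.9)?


Cross products: AB x AP = 127.58, BC x BP = 1922.9, CA x CP = -2417.14
All same sign? no

No, outside


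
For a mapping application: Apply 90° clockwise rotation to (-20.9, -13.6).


90° CW: (x,y) -> (y, -x)
(-20.9,-13.6) -> (-13.6, 20.9)

(-13.6, 20.9)


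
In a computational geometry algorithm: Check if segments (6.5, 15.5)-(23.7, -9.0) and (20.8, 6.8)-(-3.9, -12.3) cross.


Cross products: d1=-488.02, d2=445.65, d3=200.71, d4=-732.96
d1*d2 < 0 and d3*d4 < 0? yes

Yes, they intersect


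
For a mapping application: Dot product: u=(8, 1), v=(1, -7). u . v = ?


u . v = u_x*v_x + u_y*v_y = 8*1 + 1*(-7)
= 8 + (-7) = 1

1


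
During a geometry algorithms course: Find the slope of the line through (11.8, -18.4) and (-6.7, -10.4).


slope = (y2-y1)/(x2-x1) = ((-10.4)-(-18.4))/((-6.7)-11.8) = 8/(-18.5) = -0.4324

-0.4324


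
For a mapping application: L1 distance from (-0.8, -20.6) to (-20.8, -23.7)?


|(-0.8)-(-20.8)| + |(-20.6)-(-23.7)| = 20 + 3.1 = 23.1

23.1


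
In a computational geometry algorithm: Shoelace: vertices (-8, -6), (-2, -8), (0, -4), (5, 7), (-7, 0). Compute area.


Shoelace sum: ((-8)*(-8) - (-2)*(-6)) + ((-2)*(-4) - 0*(-8)) + (0*7 - 5*(-4)) + (5*0 - (-7)*7) + ((-7)*(-6) - (-8)*0)
= 171
Area = |171|/2 = 85.5

85.5


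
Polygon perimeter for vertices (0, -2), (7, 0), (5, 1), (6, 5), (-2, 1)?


Sides: (0, -2)->(7, 0): sqrt(53) = 7.28011, (7, 0)->(5, 1): sqrt(5) = 2.236068, (5, 1)->(6, 5): sqrt(17) = 4.123106, (6, 5)->(-2, 1): sqrt(80) = 8.944272, (-2, 1)->(0, -2): sqrt(13) = 3.605551
Sum = 26.189107
Perimeter = 26.1891

26.1891


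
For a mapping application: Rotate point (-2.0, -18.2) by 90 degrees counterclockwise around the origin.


90° CCW: (x,y) -> (-y, x)
(-2,-18.2) -> (18.2, -2)

(18.2, -2)


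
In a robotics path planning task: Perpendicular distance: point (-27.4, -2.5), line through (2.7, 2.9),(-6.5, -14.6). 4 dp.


|cross product| = 477.07
|line direction| = sqrt(390.89) = 19.7709
Distance = 477.07/sqrt(390.89) = 24.1299

24.1299


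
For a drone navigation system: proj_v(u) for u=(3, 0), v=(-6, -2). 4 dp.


u.v = -18, |v| = sqrt(40) = 6.3246
Scalar projection = u.v / |v| = -18 / sqrt(40) = -2.846

-2.846


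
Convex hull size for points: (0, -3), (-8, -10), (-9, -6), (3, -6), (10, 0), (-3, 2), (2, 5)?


Convex hull vertices (CCW): (-9, -6), (-8, -10), (3, -6), (10, 0), (2, 5), (-3, 2)
Count = 6

6


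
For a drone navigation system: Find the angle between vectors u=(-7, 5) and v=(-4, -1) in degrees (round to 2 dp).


u.v = 23, |u| = sqrt(74) = 8.6023, |v| = sqrt(17) = 4.1231
cos(theta) = u.v/(|u||v|) = 23/sqrt(1258) = 0.648466
theta = acos(0.648466) = 49.57 degrees

49.57 degrees


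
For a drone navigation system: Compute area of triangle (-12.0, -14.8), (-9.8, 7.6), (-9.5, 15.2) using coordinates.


Area = |x_A(y_B-y_C) + x_B(y_C-y_A) + x_C(y_A-y_B)|/2
= |91.2 + (-294) + 212.8|/2
= 10/2 = 5

5


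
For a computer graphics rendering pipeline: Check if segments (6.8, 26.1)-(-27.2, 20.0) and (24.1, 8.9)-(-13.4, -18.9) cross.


Cross products: d1=-1125.94, d2=-1842.39, d3=690.33, d4=1406.78
d1*d2 < 0 and d3*d4 < 0? no

No, they don't intersect


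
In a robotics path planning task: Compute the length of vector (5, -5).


|u| = sqrt(5^2 + (-5)^2) = sqrt(50) = 7.0711

7.0711


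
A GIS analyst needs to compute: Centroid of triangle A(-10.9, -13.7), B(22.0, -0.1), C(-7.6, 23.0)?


Centroid = ((x_A+x_B+x_C)/3, (y_A+y_B+y_C)/3)
= (((-10.9)+22+(-7.6))/3, ((-13.7)+(-0.1)+23)/3)
= (1.1667, 3.0667)

(1.1667, 3.0667)


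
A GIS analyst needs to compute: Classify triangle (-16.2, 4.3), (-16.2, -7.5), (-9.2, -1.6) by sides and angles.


Side lengths squared: AB^2=139.24, BC^2=83.81, CA^2=83.81
Sorted: [83.81, 83.81, 139.24]
By sides: Isosceles, By angles: Acute

Isosceles, Acute


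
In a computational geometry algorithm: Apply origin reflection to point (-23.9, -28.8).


Reflection over origin: (x,y) -> (-x,-y)
(-23.9, -28.8) -> (23.9, 28.8)

(23.9, 28.8)


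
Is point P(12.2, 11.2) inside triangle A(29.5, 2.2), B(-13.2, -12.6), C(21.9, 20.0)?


Cross products: AB x AP = -640.34, BC x BP = 7.34, CA x CP = -239.54
All same sign? no

No, outside


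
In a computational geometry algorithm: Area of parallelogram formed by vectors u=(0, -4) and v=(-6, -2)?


|u x v| = |0*(-2) - (-4)*(-6)|
= |0 - 24| = 24

24


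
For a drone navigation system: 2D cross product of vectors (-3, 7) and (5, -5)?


u x v = u_x*v_y - u_y*v_x = (-3)*(-5) - 7*5
= 15 - 35 = -20

-20


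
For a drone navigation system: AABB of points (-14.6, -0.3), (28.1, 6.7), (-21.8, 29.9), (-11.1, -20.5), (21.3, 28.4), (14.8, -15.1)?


x range: [-21.8, 28.1]
y range: [-20.5, 29.9]
Bounding box: (-21.8,-20.5) to (28.1,29.9)

(-21.8,-20.5) to (28.1,29.9)


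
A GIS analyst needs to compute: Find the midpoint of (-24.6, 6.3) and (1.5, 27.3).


M = (((-24.6)+1.5)/2, (6.3+27.3)/2)
= (-11.55, 16.8)

(-11.55, 16.8)


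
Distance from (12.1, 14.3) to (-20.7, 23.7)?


dx=-32.8, dy=9.4
d^2 = (-32.8)^2 + 9.4^2 = 1164.2
d = sqrt(1164.2) = 34.1204

34.1204


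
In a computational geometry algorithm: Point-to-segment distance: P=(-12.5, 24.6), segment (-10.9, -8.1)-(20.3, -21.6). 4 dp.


Project P onto AB: t = 0 (clamped to [0,1])
Closest point on segment: (-10.9, -8.1)
Distance: 32.7391

32.7391


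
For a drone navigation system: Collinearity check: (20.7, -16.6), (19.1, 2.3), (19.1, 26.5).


Cross product: (19.1-20.7)*(26.5-(-16.6)) - (2.3-(-16.6))*(19.1-20.7)
= -38.72

No, not collinear


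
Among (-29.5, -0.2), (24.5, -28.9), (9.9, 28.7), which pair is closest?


d(P0,P1) = 61.153, d(P0,P2) = 48.8628, d(P1,P2) = 59.4215
Closest: P0 and P2

Closest pair: (-29.5, -0.2) and (9.9, 28.7), distance = 48.8628


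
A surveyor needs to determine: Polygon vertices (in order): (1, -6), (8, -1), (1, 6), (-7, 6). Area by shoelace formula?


Shoelace sum: (1*(-1) - 8*(-6)) + (8*6 - 1*(-1)) + (1*6 - (-7)*6) + ((-7)*(-6) - 1*6)
= 180
Area = |180|/2 = 90

90


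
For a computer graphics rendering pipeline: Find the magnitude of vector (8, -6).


|u| = sqrt(8^2 + (-6)^2) = sqrt(100) = 10

10


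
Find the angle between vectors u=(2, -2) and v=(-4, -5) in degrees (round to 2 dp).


u.v = 2, |u| = sqrt(8) = 2.8284, |v| = sqrt(41) = 6.4031
cos(theta) = u.v/(|u||v|) = 2/sqrt(328) = 0.110432
theta = acos(0.110432) = 83.66 degrees

83.66 degrees


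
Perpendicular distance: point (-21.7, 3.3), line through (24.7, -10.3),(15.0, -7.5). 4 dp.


|cross product| = 2
|line direction| = sqrt(101.93) = 10.096
Distance = 2/sqrt(101.93) = 0.1981

0.1981


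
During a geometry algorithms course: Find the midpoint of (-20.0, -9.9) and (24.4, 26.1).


M = (((-20)+24.4)/2, ((-9.9)+26.1)/2)
= (2.2, 8.1)

(2.2, 8.1)


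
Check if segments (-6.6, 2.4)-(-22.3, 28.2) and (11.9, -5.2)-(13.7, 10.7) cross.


Cross products: d1=307.83, d2=603.9, d3=-357.98, d4=-654.05
d1*d2 < 0 and d3*d4 < 0? no

No, they don't intersect


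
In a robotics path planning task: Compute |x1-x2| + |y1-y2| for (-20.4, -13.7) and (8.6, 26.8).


|(-20.4)-8.6| + |(-13.7)-26.8| = 29 + 40.5 = 69.5

69.5


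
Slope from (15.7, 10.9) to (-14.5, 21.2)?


slope = (y2-y1)/(x2-x1) = (21.2-10.9)/((-14.5)-15.7) = 10.3/(-30.2) = -0.3411

-0.3411


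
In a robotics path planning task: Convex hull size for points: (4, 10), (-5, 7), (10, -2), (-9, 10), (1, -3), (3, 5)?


Convex hull vertices (CCW): (-9, 10), (1, -3), (10, -2), (4, 10)
Count = 4

4


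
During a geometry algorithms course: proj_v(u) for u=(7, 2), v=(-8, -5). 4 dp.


u.v = -66, |v| = sqrt(89) = 9.434
Scalar projection = u.v / |v| = -66 / sqrt(89) = -6.996

-6.996


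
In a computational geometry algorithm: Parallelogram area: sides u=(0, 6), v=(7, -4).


|u x v| = |0*(-4) - 6*7|
= |0 - 42| = 42

42


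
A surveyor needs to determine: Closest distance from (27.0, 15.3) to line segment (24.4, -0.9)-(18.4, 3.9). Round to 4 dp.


Project P onto AB: t = 1 (clamped to [0,1])
Closest point on segment: (18.4, 3.9)
Distance: 14.2801

14.2801


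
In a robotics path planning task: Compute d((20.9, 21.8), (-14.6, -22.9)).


dx=-35.5, dy=-44.7
d^2 = (-35.5)^2 + (-44.7)^2 = 3258.34
d = sqrt(3258.34) = 57.0819

57.0819


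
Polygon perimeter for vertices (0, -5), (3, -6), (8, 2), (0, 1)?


Sides: (0, -5)->(3, -6): sqrt(10) = 3.162278, (3, -6)->(8, 2): sqrt(89) = 9.433981, (8, 2)->(0, 1): sqrt(65) = 8.062258, (0, 1)->(0, -5): sqrt(36) = 6
Sum = 26.658517
Perimeter = 26.6585

26.6585


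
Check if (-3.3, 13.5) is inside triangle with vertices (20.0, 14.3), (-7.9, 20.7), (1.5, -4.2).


Cross products: AB x AP = 171.44, BC x BP = 46.86, CA x CP = 416.25
All same sign? yes

Yes, inside


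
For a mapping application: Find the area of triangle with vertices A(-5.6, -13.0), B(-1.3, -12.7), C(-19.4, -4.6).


Area = |x_A(y_B-y_C) + x_B(y_C-y_A) + x_C(y_A-y_B)|/2
= |45.36 + (-10.92) + 5.82|/2
= 40.26/2 = 20.13

20.13


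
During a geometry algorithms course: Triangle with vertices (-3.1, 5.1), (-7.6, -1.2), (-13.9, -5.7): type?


Side lengths squared: AB^2=59.94, BC^2=59.94, CA^2=233.28
Sorted: [59.94, 59.94, 233.28]
By sides: Isosceles, By angles: Obtuse

Isosceles, Obtuse


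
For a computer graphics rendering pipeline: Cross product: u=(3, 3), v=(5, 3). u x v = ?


u x v = u_x*v_y - u_y*v_x = 3*3 - 3*5
= 9 - 15 = -6

-6


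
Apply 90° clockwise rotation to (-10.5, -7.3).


90° CW: (x,y) -> (y, -x)
(-10.5,-7.3) -> (-7.3, 10.5)

(-7.3, 10.5)


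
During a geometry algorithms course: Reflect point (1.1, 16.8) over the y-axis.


Reflection over y-axis: (x,y) -> (-x,y)
(1.1, 16.8) -> (-1.1, 16.8)

(-1.1, 16.8)


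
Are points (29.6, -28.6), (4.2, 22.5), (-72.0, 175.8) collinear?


Cross product: (4.2-29.6)*(175.8-(-28.6)) - (22.5-(-28.6))*((-72)-29.6)
= 0

Yes, collinear


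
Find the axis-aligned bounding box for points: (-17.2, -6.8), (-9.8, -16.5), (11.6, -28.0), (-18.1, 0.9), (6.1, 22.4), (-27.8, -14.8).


x range: [-27.8, 11.6]
y range: [-28, 22.4]
Bounding box: (-27.8,-28) to (11.6,22.4)

(-27.8,-28) to (11.6,22.4)


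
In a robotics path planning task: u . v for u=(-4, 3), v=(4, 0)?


u . v = u_x*v_x + u_y*v_y = (-4)*4 + 3*0
= (-16) + 0 = -16

-16


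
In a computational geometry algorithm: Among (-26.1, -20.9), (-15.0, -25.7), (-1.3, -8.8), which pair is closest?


d(P0,P1) = 12.0934, d(P0,P2) = 27.5944, d(P1,P2) = 21.7555
Closest: P0 and P1

Closest pair: (-26.1, -20.9) and (-15.0, -25.7), distance = 12.0934


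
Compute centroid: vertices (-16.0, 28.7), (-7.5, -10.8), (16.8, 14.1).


Centroid = ((x_A+x_B+x_C)/3, (y_A+y_B+y_C)/3)
= (((-16)+(-7.5)+16.8)/3, (28.7+(-10.8)+14.1)/3)
= (-2.2333, 10.6667)

(-2.2333, 10.6667)


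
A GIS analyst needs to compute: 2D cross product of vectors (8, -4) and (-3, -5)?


u x v = u_x*v_y - u_y*v_x = 8*(-5) - (-4)*(-3)
= (-40) - 12 = -52

-52


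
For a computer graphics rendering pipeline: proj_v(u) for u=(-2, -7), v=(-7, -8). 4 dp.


u.v = 70, |v| = sqrt(113) = 10.6301
Scalar projection = u.v / |v| = 70 / sqrt(113) = 6.585

6.585


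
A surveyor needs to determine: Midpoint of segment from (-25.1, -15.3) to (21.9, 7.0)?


M = (((-25.1)+21.9)/2, ((-15.3)+7)/2)
= (-1.6, -4.15)

(-1.6, -4.15)


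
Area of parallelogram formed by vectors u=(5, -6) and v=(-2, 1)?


|u x v| = |5*1 - (-6)*(-2)|
= |5 - 12| = 7

7


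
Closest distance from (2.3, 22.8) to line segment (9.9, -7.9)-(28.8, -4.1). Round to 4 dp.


Project P onto AB: t = 0 (clamped to [0,1])
Closest point on segment: (9.9, -7.9)
Distance: 31.6267

31.6267


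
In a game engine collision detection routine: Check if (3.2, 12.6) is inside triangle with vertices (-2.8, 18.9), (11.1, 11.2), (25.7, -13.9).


Cross products: AB x AP = -41.37, BC x BP = -177.85, CA x CP = -17.25
All same sign? yes

Yes, inside


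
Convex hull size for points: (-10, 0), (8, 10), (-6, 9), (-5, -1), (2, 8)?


Convex hull vertices (CCW): (-10, 0), (-5, -1), (8, 10), (-6, 9)
Count = 4

4


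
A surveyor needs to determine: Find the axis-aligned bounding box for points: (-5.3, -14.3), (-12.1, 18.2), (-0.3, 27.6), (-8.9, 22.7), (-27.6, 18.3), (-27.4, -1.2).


x range: [-27.6, -0.3]
y range: [-14.3, 27.6]
Bounding box: (-27.6,-14.3) to (-0.3,27.6)

(-27.6,-14.3) to (-0.3,27.6)


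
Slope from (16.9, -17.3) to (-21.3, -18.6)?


slope = (y2-y1)/(x2-x1) = ((-18.6)-(-17.3))/((-21.3)-16.9) = (-1.3)/(-38.2) = 0.034

0.034


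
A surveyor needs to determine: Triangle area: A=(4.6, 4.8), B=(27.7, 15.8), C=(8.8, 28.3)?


Area = |x_A(y_B-y_C) + x_B(y_C-y_A) + x_C(y_A-y_B)|/2
= |(-57.5) + 650.95 + (-96.8)|/2
= 496.65/2 = 248.325

248.325


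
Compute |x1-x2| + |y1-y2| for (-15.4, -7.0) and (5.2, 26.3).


|(-15.4)-5.2| + |(-7)-26.3| = 20.6 + 33.3 = 53.9

53.9


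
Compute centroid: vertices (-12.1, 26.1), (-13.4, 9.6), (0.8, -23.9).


Centroid = ((x_A+x_B+x_C)/3, (y_A+y_B+y_C)/3)
= (((-12.1)+(-13.4)+0.8)/3, (26.1+9.6+(-23.9))/3)
= (-8.2333, 3.9333)

(-8.2333, 3.9333)


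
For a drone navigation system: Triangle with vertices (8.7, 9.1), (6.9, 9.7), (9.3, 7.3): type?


Side lengths squared: AB^2=3.6, BC^2=11.52, CA^2=3.6
Sorted: [3.6, 3.6, 11.52]
By sides: Isosceles, By angles: Obtuse

Isosceles, Obtuse


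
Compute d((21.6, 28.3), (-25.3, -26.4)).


dx=-46.9, dy=-54.7
d^2 = (-46.9)^2 + (-54.7)^2 = 5191.7
d = sqrt(5191.7) = 72.0535

72.0535


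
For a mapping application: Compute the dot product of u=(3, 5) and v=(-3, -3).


u . v = u_x*v_x + u_y*v_y = 3*(-3) + 5*(-3)
= (-9) + (-15) = -24

-24


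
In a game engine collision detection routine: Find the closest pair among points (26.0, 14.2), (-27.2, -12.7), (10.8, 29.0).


d(P0,P1) = 59.6142, d(P0,P2) = 21.2151, d(P1,P2) = 56.4171
Closest: P0 and P2

Closest pair: (26.0, 14.2) and (10.8, 29.0), distance = 21.2151


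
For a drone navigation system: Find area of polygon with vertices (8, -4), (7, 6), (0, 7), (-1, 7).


Shoelace sum: (8*6 - 7*(-4)) + (7*7 - 0*6) + (0*7 - (-1)*7) + ((-1)*(-4) - 8*7)
= 80
Area = |80|/2 = 40

40
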